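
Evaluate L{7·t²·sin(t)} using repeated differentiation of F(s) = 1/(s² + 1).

F(s) = 1/(s² + 1). F'(s) = -2s/(s² + 1)². F''(s) = -2(1 - 3s²)/(s² + 1)³ = (6s² - 2)/(s² + 1)³. So L{t²·sin(t)} = (-1)² F''(s) = (6s² - 2)/(s² + 1)³. Then L{7·t²·sin(t)} = 7·(6s² - 2)/(s² + 1)³ = (42s² - 14)/(s² + 1)³

Final answer: (42s² - 14)/(s² + 1)³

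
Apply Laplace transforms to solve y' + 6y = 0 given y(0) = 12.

L{y'} + 6L{y} = 0. sY - 12 + 6Y = 0. Y(s+6) = 12. Y = 12/(s+6)

Final answer: y(t) = 12e^(-6t)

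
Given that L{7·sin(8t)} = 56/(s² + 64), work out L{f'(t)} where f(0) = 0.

L{f'(t)} = s·F(s) - f(0) = s·56/(s² + 64) - 0 = 56s/(s² + 64)

Final answer: 56s/(s² + 64)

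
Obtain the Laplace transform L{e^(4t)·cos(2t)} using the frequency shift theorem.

Frequency shift: L{e^(at)f(t)} = F(s-a). L{e^(4t)·cos(2t)} = (s-4)/((s-4)² + 4)

Final answer: (s-4)/((s-4)² + 4)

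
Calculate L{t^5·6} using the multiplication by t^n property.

L{6} = 6/s. d^1/ds^1[1/s] = -1/s². d^2/ds^2[1/s] = 2/s^3. d^3/ds^3[1/s] = -6/s^4. d^4/ds^4[1/s] = 24/s^5. d^5/ds^5[1/s] = -120/s^6. So L{t^5} = (-1)^{5}·-120/s^6 = 120/s^6. Then L{t^5·6} = 6·120/s^6 = 720/s^6

Final answer: 720/s^6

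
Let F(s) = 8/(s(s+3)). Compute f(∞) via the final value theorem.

f(∞) = lim_{s→0} s·8/(s(s+3)) = lim_{s→0} 8/(s+3) = 8/3 = 8/3

Final answer: 8/3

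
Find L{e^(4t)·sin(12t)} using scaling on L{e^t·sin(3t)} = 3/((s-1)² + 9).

Scaling with a=4: L{e^(4t)·sin(12t)} = (1/4) · 3/((s/4-1)² + 9). Simplifying: 12/((s-4)² + 144)

Final answer: 12/((s-4)² + 144)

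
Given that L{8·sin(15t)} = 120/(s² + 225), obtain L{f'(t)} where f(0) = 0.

L{f'(t)} = s·F(s) - f(0) = s·120/(s² + 225) - 0 = 120s/(s² + 225)

Final answer: 120s/(s² + 225)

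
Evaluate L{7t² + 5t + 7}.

L{7t² + 5t + 7} = 7·2/s³ + 5/s² + 7/s = 14/s³ + 5/s² + 7/s

Final answer: 14/s³ + 5/s² + 7/s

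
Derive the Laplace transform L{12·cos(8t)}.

L{cos(ωt)} = s/(s² + ω²), so L{cos(8t)} = s/(s² + 64). Then L{12·cos(8t)} = 12·s/(s² + 64) = 12s/(s² + 64)

Final answer: 12s/(s² + 64)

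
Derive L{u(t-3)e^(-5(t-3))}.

u(t-a)f(t-a) with f(t)=e^(-5t). L{e^(-5t)} = 1/(s+5). By time shift: e^(-3s)/(s+5)

Final answer: e^(-3s)/(s+5)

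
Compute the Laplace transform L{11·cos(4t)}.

L{cos(ωt)} = s/(s² + ω²), so L{cos(4t)} = s/(s² + 16). Then L{11·cos(4t)} = 11·s/(s² + 16) = 11s/(s² + 16)

Final answer: 11s/(s² + 16)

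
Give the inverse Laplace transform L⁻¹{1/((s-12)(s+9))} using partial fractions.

Decompose: A/(s-12) + B/(s+9). A = 1/21, B = -1/21. f(t) = (e^(12t) - e^(-9t))/21

Final answer: (e^(12t) - e^(-9t))/21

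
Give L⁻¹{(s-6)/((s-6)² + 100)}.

Using frequency shift: L⁻¹{(s-a)/((s-a)² + b²)} = e^(at)cos(bt). Here a=6, b=10

Final answer: e^(6t)·cos(10t)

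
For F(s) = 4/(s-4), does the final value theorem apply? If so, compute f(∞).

sF(s) = 4s/(s-4) has a pole at s = 4 in the right half-plane. Theorem does NOT apply (unstable system; f(t) = 4·e^(4t) grows without bound).

Final answer: Not applicable (unstable)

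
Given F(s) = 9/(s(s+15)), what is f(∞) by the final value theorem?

f(∞) = lim_{s→0} s·9/(s(s+15)) = lim_{s→0} 9/(s+15) = 9/15 = 3/5

Final answer: 3/5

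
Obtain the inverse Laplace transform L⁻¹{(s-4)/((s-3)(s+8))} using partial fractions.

Using partial fractions, f(t) = (-e^(3t) + 12e^(-8t))/11

Final answer: (-e^(3t) + 12e^(-8t))/11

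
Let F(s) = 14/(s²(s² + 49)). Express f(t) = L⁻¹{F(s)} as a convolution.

14/(s²(s² + 49)) = (1/s²)·(14/(s² + 49)) = L{t}·L{2·sin(7t)}. So f(t) = t*(2·sin(7t)) = ∫₀ᵗ 2τ·sin(7(t-τ)) dτ

Final answer: ∫₀ᵗ 2τ·sin(7(t-τ)) dτ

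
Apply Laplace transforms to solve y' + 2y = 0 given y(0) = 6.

L{y'} + 2L{y} = 0. sY - 6 + 2Y = 0. Y(s+2) = 6. Y = 6/(s+2)

Final answer: y(t) = 6e^(-2t)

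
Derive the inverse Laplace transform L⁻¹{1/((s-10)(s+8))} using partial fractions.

Decompose: A/(s-10) + B/(s+8). A = 1/18, B = -1/18. f(t) = (e^(10t) - e^(-8t))/18

Final answer: (e^(10t) - e^(-8t))/18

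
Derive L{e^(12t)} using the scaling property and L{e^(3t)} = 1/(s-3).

Using L{f(at)} = (1/a)F(s/a) with a=4 and f(t) = e^(3t): L{e^(12t)} = (1/4) · 1/((s/4)-3) = (1/4) · 4/(s-12) = 1/(s-12)

Final answer: 1/(s-12)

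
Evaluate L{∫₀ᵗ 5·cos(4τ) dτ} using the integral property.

L{∫₀ᵗ f(τ)dτ} = F(s)/s with F(s) = 5s/(s² + 16), so the result is (5s/(s² + 16))/s = 5/(s² + 16)

Final answer: 5/(s² + 16)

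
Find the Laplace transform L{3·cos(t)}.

L{cos(ωt)} = s/(s² + ω²), so L{cos(t)} = s/(s² + 1). Then L{3·cos(t)} = 3·s/(s² + 1) = 3s/(s² + 1)

Final answer: 3s/(s² + 1)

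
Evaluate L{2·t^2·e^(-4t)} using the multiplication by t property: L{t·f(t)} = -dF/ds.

Using L{t^n·e^(at)} = n!/(s-a)^(n+1), L{t^2·e^(-4t)} = 2/(s+4)^3, so L{2·t^2·e^(-4t)} = 2·2/(s+4)^3 = 4/(s+4)^3

Final answer: 4/(s+4)^3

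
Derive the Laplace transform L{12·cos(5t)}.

L{cos(ωt)} = s/(s² + ω²), so L{cos(5t)} = s/(s² + 25). Then L{12·cos(5t)} = 12·s/(s² + 25) = 12s/(s² + 25)

Final answer: 12s/(s² + 25)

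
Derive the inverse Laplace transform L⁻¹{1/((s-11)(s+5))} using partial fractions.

Decompose: A/(s-11) + B/(s+5). A = 1/16, B = -1/16. f(t) = (e^(11t) - e^(-5t))/16

Final answer: (e^(11t) - e^(-5t))/16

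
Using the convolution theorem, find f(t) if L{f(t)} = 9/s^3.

9/s^3 = (9/s)·(1/s^2) = L{9}·L{t}. By convolution, f(t) = 9*t = ∫₀ᵗ 9·τ dτ = 9·t²/2

Final answer: 9·t²/2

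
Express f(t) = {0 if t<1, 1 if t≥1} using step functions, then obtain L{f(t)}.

f(t) = u(t-1). L{u(t-1)} = e^(-s)/s, so L{f(t)} = e^(-s)/s

Final answer: e^(-s)/s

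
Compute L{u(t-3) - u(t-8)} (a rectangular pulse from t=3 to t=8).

L{u(t-a)} = e^(-as)/s. L{u(t-3) - u(t-8)} = (e^(-3s) - e^(-8s))/s

Final answer: (e^(-3s) - e^(-8s))/s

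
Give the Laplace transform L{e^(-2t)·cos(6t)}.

L{e^(at)·cos(ωt)} = (s-a)/((s-a)² + ω²), so L{e^(-2t)·cos(6t)} = (s+2)/((s+2)² + 36)

Final answer: (s+2)/((s+2)² + 36)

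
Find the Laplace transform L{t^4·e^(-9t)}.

L{t^n·e^(at)} = n!/(s-a)^(n+1), so L{t^4·e^(-9t)} = 24/(s+9)^5

Final answer: 24/(s+9)^5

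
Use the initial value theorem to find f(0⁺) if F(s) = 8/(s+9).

f(0⁺) = lim_{s→∞} s·8/(s+9) = lim_{s→∞} 8s/(s+9) = 8

Final answer: 8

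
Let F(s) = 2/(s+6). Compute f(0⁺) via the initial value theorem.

f(0⁺) = lim_{s→∞} s·2/(s+6) = lim_{s→∞} 2s/(s+6) = 2

Final answer: 2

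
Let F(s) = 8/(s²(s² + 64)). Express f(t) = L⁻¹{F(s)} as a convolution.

8/(s²(s² + 64)) = (1/s²)·(8/(s² + 64)) = L{t}·L{sin(8t)}. So f(t) = t*(sin(8t)) = ∫₀ᵗ τ·sin(8(t-τ)) dτ

Final answer: ∫₀ᵗ τ·sin(8(t-τ)) dτ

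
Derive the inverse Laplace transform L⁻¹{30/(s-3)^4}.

L⁻¹{n!/(s-a)^(n+1)} = t^n·e^(at) with n=3, a=3. So L⁻¹{6/(s-3)^4} = t^3·e^(3t), and L⁻¹{30/(s-3)^4} = (30/6)·t^3·e^(3t) = 5·t^3·e^(3t)

Final answer: 5·t^3·e^(3t)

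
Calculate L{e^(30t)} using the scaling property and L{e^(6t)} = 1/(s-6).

Using L{f(at)} = (1/a)F(s/a) with a=5 and f(t) = e^(6t): L{e^(30t)} = (1/5) · 1/((s/5)-6) = (1/5) · 5/(s-30) = 1/(s-30)

Final answer: 1/(s-30)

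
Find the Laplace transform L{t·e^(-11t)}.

L{t^n·e^(at)} = n!/(s-a)^(n+1), so L{t·e^(-11t)} = 1/(s+11)^2

Final answer: 1/(s+11)^2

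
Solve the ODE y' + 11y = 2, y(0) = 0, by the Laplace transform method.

sY + 11Y = 2/s. Y = 2/(s(s+11)). Partial fractions: Y = 2/11/s - 2/11/(s+11)

Final answer: y(t) = 2/11(1 - e^(-11t))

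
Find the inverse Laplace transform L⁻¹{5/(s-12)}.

L⁻¹{1/(s-a)} = e^(at), so L⁻¹{1/(s-12)} = e^(12t), and L⁻¹{5/(s-12)} = 5·e^(12t)

Final answer: 5·e^(12t)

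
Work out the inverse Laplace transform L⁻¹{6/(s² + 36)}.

L⁻¹{6/(s² + 36)} = sin(6t)

Final answer: sin(6t)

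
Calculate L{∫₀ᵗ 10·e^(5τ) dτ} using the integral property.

L{∫₀ᵗ f(τ)dτ} = F(s)/s with F(s) = 10/(s-5), so L{∫₀ᵗ 10·e^(5τ) dτ} = 10/(s(s-5))

Final answer: 10/(s(s-5))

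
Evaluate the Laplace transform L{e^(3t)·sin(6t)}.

L{e^(at)·sin(ωt)} = ω/((s-a)² + ω²), so L{e^(3t)·sin(6t)} = 6/((s-3)² + 36)

Final answer: 6/((s-3)² + 36)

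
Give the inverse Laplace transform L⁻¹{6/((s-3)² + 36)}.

Using frequency shift, L⁻¹{6/((s-3)² + 36)} = e^(3t)·sin(6t)

Final answer: e^(3t)·sin(6t)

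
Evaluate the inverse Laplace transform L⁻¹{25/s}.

L⁻¹{c/s} = c, so L⁻¹{25/s} = 25

Final answer: 25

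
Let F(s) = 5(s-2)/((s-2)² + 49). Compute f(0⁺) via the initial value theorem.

f(0⁺) = lim_{s→∞} sF(s) = lim_{s→∞} 5s(s-2)/((s-2)² + 49) = 5

Final answer: 5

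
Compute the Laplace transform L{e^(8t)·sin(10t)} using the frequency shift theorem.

Frequency shift: L{e^(at)f(t)} = F(s-a). L{e^(8t)·sin(10t)} = 10/((s-8)² + 100)

Final answer: 10/((s-8)² + 100)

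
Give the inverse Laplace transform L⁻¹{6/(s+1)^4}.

L⁻¹{n!/(s-a)^(n+1)} = t^n·e^(at), so L⁻¹{6/(s+1)^4} = t^3·e^(-t)

Final answer: t^3·e^(-t)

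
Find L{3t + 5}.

L{3t + 5} = 3·L{t} + 5·L{1} = 3/s² + 5/s

Final answer: 3/s² + 5/s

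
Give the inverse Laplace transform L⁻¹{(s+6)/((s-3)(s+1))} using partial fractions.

Using partial fractions, f(t) = (9e^(3t) - 5e^(-t))/4

Final answer: (9e^(3t) - 5e^(-t))/4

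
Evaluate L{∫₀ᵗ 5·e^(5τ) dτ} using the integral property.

L{∫₀ᵗ f(τ)dτ} = F(s)/s with F(s) = 5/(s-5), so L{∫₀ᵗ 5·e^(5τ) dτ} = 5/(s(s-5))

Final answer: 5/(s(s-5))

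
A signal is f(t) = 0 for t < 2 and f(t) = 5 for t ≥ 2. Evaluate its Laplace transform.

f(t) = 5·u(t-2). L{u(t-2)} = e^(-2s)/s, so L{f(t)} = 5·e^(-2s)/s

Final answer: 5·e^(-2s)/s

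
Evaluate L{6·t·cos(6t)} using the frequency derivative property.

L{cos(6t)} = s/(s² + 36). Derivative: d/ds[s/(s² + 36)] = [(s² + 36) - s·2s]/(s² + 36)² = (36 - s²)/(s² + 36)². So L{t·cos(6t)} = -F'(s) = (s² - 36)/(s² + 36)². Then L{6·t·cos(6t)} = 6·(s² - 36)/(s² + 36)²

Final answer: 6·(s² - 36)/(s² + 36)²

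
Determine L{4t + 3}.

L{4t + 3} = 4·L{t} + 3·L{1} = 4/s² + 3/s

Final answer: 4/s² + 3/s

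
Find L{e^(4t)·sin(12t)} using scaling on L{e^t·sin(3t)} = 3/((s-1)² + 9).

Scaling with a=4: L{e^(4t)·sin(12t)} = (1/4) · 3/((s/4-1)² + 9). Simplifying: 12/((s-4)² + 144)

Final answer: 12/((s-4)² + 144)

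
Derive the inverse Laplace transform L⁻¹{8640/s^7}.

L⁻¹{n!/s^(n+1)} = t^n with n=6. So L⁻¹{720/s^7} = t^6, and L⁻¹{8640/s^7} = (8640/720)·t^6 = 12·t^6

Final answer: 12·t^6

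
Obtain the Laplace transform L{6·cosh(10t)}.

L{cosh(ωt)} = s/(s² - ω²), so L{cosh(10t)} = s/(s² - 100). Then L{6·cosh(10t)} = 6·s/(s² - 100) = 6s/(s² - 100)

Final answer: 6s/(s² - 100)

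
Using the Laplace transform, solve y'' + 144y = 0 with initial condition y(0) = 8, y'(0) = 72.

L{y''} + 144L{y} = 0. s²Y - 8s - 72 + 144Y = 0. Y(s² + 144) = 8s + 72. Y = (8s + 72)/(s² + 144). Inverting: y(t) = 8cos(12t) + 6sin(12t)

Final answer: y(t) = 8cos(12t) + 6sin(12t)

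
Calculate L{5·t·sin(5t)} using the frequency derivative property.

L{sin(5t)} = 5/(s² + 25). By L{t·f(t)} = -F'(s): -d/ds[5/(s² + 25)] = -(5)·(-2s)/(s² + 25)² = 10s/(s² + 25)². Then L{5·t·sin(5t)} = 5·10s/(s² + 25)² = 50s/(s² + 25)²

Final answer: 50s/(s² + 25)²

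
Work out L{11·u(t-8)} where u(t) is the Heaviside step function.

L{u(t-a)} = e^(-as)/s. Here a=8, so L{u(t-8)} = e^(-8s)/s, and L{11·u(t-8)} = 11·e^(-8s)/s

Final answer: 11·e^(-8s)/s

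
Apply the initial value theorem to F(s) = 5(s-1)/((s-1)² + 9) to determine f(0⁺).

f(0⁺) = lim_{s→∞} sF(s) = lim_{s→∞} 5s(s-1)/((s-1)² + 9) = 5

Final answer: 5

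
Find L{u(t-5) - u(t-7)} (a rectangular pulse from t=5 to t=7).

L{u(t-a)} = e^(-as)/s. L{u(t-5) - u(t-7)} = (e^(-5s) - e^(-7s))/s

Final answer: (e^(-5s) - e^(-7s))/s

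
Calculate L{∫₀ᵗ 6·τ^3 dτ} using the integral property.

L{∫₀ᵗ f(τ)dτ} = F(s)/s with f(t) = 6t^3. F(s) = 36/s^4, so L{∫₀ᵗ 6·τ^3 dτ} = (36/s^4)/s = 36/s^5. (Check: ∫₀ᵗ 6·τ^3 dτ = 6t^4/4.)

Final answer: 36/s^5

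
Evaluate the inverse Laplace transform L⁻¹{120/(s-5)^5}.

L⁻¹{n!/(s-a)^(n+1)} = t^n·e^(at) with n=4, a=5. So L⁻¹{24/(s-5)^5} = t^4·e^(5t), and L⁻¹{120/(s-5)^5} = (120/24)·t^4·e^(5t) = 5·t^4·e^(5t)

Final answer: 5·t^4·e^(5t)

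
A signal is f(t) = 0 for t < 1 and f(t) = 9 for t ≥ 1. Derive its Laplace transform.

f(t) = 9·u(t-1). L{u(t-1)} = e^(-s)/s, so L{f(t)} = 9·e^(-s)/s

Final answer: 9·e^(-s)/s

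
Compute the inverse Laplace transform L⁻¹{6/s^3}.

L⁻¹{n!/s^(n+1)} = t^n with n=2. So L⁻¹{2/s^3} = t^2, and L⁻¹{6/s^3} = (6/2)·t^2 = 3·t^2

Final answer: 3·t^2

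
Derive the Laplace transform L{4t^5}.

L{4t^5} = 4 · L{t^5} = 4 · 120/s^6 = 480/s^6

Final answer: 480/s^6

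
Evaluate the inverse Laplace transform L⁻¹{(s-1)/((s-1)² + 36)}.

Using frequency shift, L⁻¹{(s-1)/((s-1)² + 36)} = e^t·cos(6t)

Final answer: e^t·cos(6t)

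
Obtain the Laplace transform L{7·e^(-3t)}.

L{e^(at)} = 1/(s-a), so L{e^(-3t)} = 1/(s+3). Then L{7·e^(-3t)} = 7/(s+3)

Final answer: 7/(s+3)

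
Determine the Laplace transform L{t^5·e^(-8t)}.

L{t^n·e^(at)} = n!/(s-a)^(n+1), so L{t^5·e^(-8t)} = 120/(s+8)^6

Final answer: 120/(s+8)^6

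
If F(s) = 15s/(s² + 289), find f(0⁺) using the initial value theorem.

f(0⁺) = lim_{s→∞} s·15s/(s² + 289) = lim_{s→∞} 15s²/(s² + 289) = 15

Final answer: 15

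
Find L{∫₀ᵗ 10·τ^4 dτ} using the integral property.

L{∫₀ᵗ f(τ)dτ} = F(s)/s with f(t) = 10t^4. F(s) = 240/s^5, so L{∫₀ᵗ 10·τ^4 dτ} = (240/s^5)/s = 240/s^6. (Check: ∫₀ᵗ 10·τ^4 dτ = 10t^5/5.)

Final answer: 240/s^6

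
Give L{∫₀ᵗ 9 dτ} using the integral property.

L{∫₀ᵗ f(τ)dτ} = F(s)/s with f(t) = 9. F(s) = 9/s, so L{∫₀ᵗ 9 dτ} = (9/s)/s = 9/s². (Check: ∫₀ᵗ 9 dτ = 9t.)

Final answer: 9/s²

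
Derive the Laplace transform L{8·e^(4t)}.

L{e^(at)} = 1/(s-a), so L{e^(4t)} = 1/(s-4). Then L{8·e^(4t)} = 8/(s-4)

Final answer: 8/(s-4)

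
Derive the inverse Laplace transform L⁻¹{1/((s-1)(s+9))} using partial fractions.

Decompose: A/(s-1) + B/(s+9). A = 1/10, B = -1/10. f(t) = (e^t - e^(-9t))/10

Final answer: (e^t - e^(-9t))/10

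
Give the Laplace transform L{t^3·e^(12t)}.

L{t^n·e^(at)} = n!/(s-a)^(n+1), so L{t^3·e^(12t)} = 6/(s-12)^4

Final answer: 6/(s-12)^4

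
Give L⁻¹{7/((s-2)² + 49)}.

Form: b/((s-a)² + b²) → e^(at)sin(bt). With a=2, b=7

Final answer: e^(2t)·sin(7t)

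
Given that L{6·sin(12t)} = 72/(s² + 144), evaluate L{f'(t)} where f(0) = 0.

L{f'(t)} = s·F(s) - f(0) = s·72/(s² + 144) - 0 = 72s/(s² + 144)

Final answer: 72s/(s² + 144)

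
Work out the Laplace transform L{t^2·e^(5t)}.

L{t^n·e^(at)} = n!/(s-a)^(n+1), so L{t^2·e^(5t)} = 2/(s-5)^3

Final answer: 2/(s-5)^3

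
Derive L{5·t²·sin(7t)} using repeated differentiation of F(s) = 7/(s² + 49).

F(s) = 7/(s² + 49). F'(s) = -14s/(s² + 49)². F''(s) = -14(49 - 3s²)/(s² + 49)³ = (42s² - 686)/(s² + 49)³. So L{t²·sin(7t)} = (-1)² F''(s) = (42s² - 686)/(s² + 49)³. Then L{5·t²·sin(7t)} = 5·(42s² - 686)/(s² + 49)³ = (210s² - 3430)/(s² + 49)³

Final answer: (210s² - 3430)/(s² + 49)³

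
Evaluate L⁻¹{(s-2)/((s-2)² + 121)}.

Using frequency shift: L⁻¹{(s-a)/((s-a)² + b²)} = e^(at)cos(bt). Here a=2, b=11

Final answer: e^(2t)·cos(11t)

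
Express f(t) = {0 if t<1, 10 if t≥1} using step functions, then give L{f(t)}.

f(t) = 10·u(t-1). L{u(t-1)} = e^(-s)/s, so L{f(t)} = 10·e^(-s)/s

Final answer: 10·e^(-s)/s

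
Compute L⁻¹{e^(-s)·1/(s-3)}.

L⁻¹{1/(s-3)} = e^(3t). By the time shift theorem, L⁻¹{e^(-as)F(s)} = u(t-a)f(t-a) with a=1, so L⁻¹{e^(-s)·1/(s-3)} = u(t-1)·e^(3(t-1))

Final answer: u(t-1)·e^(3(t-1))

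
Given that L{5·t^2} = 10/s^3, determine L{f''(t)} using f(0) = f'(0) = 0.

L{f''(t)} = s²F(s) - sf(0) - f'(0) = s²·10/s^3 - 0 - 0 = 10/s

Final answer: 10/s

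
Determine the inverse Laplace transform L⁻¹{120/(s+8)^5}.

L⁻¹{n!/(s-a)^(n+1)} = t^n·e^(at) with n=4, a=-8. So L⁻¹{24/(s+8)^5} = t^4·e^(-8t), and L⁻¹{120/(s+8)^5} = (120/24)·t^4·e^(-8t) = 5·t^4·e^(-8t)

Final answer: 5·t^4·e^(-8t)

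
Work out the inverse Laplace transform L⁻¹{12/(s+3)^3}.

L⁻¹{n!/(s-a)^(n+1)} = t^n·e^(at) with n=2, a=-3. So L⁻¹{2/(s+3)^3} = t^2·e^(-3t), and L⁻¹{12/(s+3)^3} = (12/2)·t^2·e^(-3t) = 6·t^2·e^(-3t)

Final answer: 6·t^2·e^(-3t)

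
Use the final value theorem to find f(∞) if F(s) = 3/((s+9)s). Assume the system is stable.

f(∞) = lim_{s→0} sF(s) = lim_{s→0} 3/(s+9) = 1/3

Final answer: 1/3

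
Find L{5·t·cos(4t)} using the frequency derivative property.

L{cos(4t)} = s/(s² + 16). Derivative: d/ds[s/(s² + 16)] = [(s² + 16) - s·2s]/(s² + 16)² = (16 - s²)/(s² + 16)². So L{t·cos(4t)} = -F'(s) = (s² - 16)/(s² + 16)². Then L{5·t·cos(4t)} = 5·(s² - 16)/(s² + 16)²

Final answer: 5·(s² - 16)/(s² + 16)²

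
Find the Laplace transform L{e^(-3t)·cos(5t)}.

L{e^(at)·cos(ωt)} = (s-a)/((s-a)² + ω²), so L{e^(-3t)·cos(5t)} = (s+3)/((s+3)² + 25)

Final answer: (s+3)/((s+3)² + 25)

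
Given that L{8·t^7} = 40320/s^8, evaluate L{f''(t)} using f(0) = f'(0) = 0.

L{f''(t)} = s²F(s) - sf(0) - f'(0) = s²·40320/s^8 - 0 - 0 = 40320/s^6

Final answer: 40320/s^6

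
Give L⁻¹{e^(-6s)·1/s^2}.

L⁻¹{1/s^2} = t. By the time shift theorem, L⁻¹{e^(-as)F(s)} = u(t-a)f(t-a) with a=6, so L⁻¹{e^(-6s)·1/s^2} = u(t-6)·(t-6)

Final answer: u(t-6)·(t-6)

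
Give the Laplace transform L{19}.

L{19} = 19 · L{1} = 19/s

Final answer: 19/s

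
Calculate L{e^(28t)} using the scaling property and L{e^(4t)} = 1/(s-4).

Using L{f(at)} = (1/a)F(s/a) with a=7 and f(t) = e^(4t): L{e^(28t)} = (1/7) · 1/((s/7)-4) = (1/7) · 7/(s-28) = 1/(s-28)

Final answer: 1/(s-28)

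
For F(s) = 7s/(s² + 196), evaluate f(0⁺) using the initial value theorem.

f(0⁺) = lim_{s→∞} s·7s/(s² + 196) = lim_{s→∞} 7s²/(s² + 196) = 7

Final answer: 7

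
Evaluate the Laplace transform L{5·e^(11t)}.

L{e^(at)} = 1/(s-a), so L{e^(11t)} = 1/(s-11). Then L{5·e^(11t)} = 5/(s-11)

Final answer: 5/(s-11)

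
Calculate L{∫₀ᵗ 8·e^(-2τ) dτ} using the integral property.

L{∫₀ᵗ f(τ)dτ} = F(s)/s with F(s) = 8/(s+2), so L{∫₀ᵗ 8·e^(-2τ) dτ} = 8/(s(s+2))

Final answer: 8/(s(s+2))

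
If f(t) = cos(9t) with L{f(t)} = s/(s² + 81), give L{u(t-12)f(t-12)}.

Time shift theorem: L{u(t-a)f(t-a)} = e^(-as)F(s). Here a=12, F(s) = s/(s² + 81), so L{u(t-12)f(t-12)} = e^(-12s)·s/(s² + 81)

Final answer: e^(-12s)·s/(s² + 81)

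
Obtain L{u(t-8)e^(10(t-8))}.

u(t-a)f(t-a) with f(t)=e^(10t). L{e^(10t)} = 1/(s-10). By time shift: e^(-8s)/(s-10)

Final answer: e^(-8s)/(s-10)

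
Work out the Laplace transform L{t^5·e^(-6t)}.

L{t^n·e^(at)} = n!/(s-a)^(n+1), so L{t^5·e^(-6t)} = 120/(s+6)^6

Final answer: 120/(s+6)^6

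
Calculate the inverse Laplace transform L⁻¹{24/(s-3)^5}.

L⁻¹{n!/(s-a)^(n+1)} = t^n·e^(at), so L⁻¹{24/(s-3)^5} = t^4·e^(3t)

Final answer: t^4·e^(3t)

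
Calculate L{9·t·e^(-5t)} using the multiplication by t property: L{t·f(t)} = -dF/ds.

Using L{t^n·e^(at)} = n!/(s-a)^(n+1), L{t·e^(-5t)} = 1/(s+5)^2, so L{9·t·e^(-5t)} = 9·1/(s+5)^2 = 9/(s+5)^2

Final answer: 9/(s+5)^2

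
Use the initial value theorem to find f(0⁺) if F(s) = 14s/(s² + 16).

f(0⁺) = lim_{s→∞} s·14s/(s² + 16) = lim_{s→∞} 14s²/(s² + 16) = 14

Final answer: 14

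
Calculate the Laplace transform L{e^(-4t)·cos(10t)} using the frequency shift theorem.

Frequency shift: L{e^(at)f(t)} = F(s-a). L{e^(-4t)·cos(10t)} = (s+4)/((s+4)² + 100)

Final answer: (s+4)/((s+4)² + 100)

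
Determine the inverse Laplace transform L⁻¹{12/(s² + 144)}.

L⁻¹{12/(s² + 144)} = sin(12t)

Final answer: sin(12t)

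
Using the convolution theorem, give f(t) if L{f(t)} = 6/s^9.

6/s^9 = (6/s)·(1/s^8) = L{6}·L{t^7/5040}. By convolution, f(t) = 6*t^7/5040 = ∫₀ᵗ 6·τ^7/5040 dτ = 6·t^8/40320

Final answer: 6·t^8/40320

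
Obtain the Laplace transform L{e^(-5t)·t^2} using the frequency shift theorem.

L{e^(at)·t^n} = n!/(s-a)^(n+1), so L{e^(-5t)·t^2} = 2/(s+5)^3

Final answer: 2/(s+5)^3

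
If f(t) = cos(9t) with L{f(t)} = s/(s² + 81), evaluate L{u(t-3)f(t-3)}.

Time shift theorem: L{u(t-a)f(t-a)} = e^(-as)F(s). Here a=3, F(s) = s/(s² + 81), so L{u(t-3)f(t-3)} = e^(-3s)·s/(s² + 81)

Final answer: e^(-3s)·s/(s² + 81)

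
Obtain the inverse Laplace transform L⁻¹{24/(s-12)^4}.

L⁻¹{n!/(s-a)^(n+1)} = t^n·e^(at) with n=3, a=12. So L⁻¹{6/(s-12)^4} = t^3·e^(12t), and L⁻¹{24/(s-12)^4} = (24/6)·t^3·e^(12t) = 4·t^3·e^(12t)

Final answer: 4·t^3·e^(12t)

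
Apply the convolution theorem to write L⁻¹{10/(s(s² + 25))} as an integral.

10/(s(s² + 25)) = (1/s)·(10/(s² + 25)) = L{1}·L{2·sin(5t)}. So f(t) = 1*(2·sin(5t)) = ∫₀ᵗ 2·sin(5τ) dτ

Final answer: ∫₀ᵗ 2·sin(5τ) dτ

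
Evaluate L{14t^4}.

L{t^n} = n!/s^(n+1). So L{14t^4} = 14·4!/s^5 = 336/s^5

Final answer: 336/s^5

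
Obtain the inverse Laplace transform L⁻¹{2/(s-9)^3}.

L⁻¹{n!/(s-a)^(n+1)} = t^n·e^(at), so L⁻¹{2/(s-9)^3} = t^2·e^(9t)

Final answer: t^2·e^(9t)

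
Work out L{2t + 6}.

L{2t + 6} = 2·L{t} + 6·L{1} = 2/s² + 6/s

Final answer: 2/s² + 6/s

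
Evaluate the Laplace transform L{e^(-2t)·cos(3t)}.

L{e^(at)·cos(ωt)} = (s-a)/((s-a)² + ω²), so L{e^(-2t)·cos(3t)} = (s+2)/((s+2)² + 9)

Final answer: (s+2)/((s+2)² + 9)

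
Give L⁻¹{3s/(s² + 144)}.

This is the form c·s/(s² + a²) with a = 12, c = 3. L⁻¹ = 3·cos(12t)

Final answer: 3·cos(12t)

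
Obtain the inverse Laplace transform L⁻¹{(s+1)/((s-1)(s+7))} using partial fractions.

Using partial fractions, f(t) = (2e^t + 6e^(-7t))/8

Final answer: (2e^t + 6e^(-7t))/8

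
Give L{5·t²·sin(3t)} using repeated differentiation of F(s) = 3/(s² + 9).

F(s) = 3/(s² + 9). F'(s) = -6s/(s² + 9)². F''(s) = -6(9 - 3s²)/(s² + 9)³ = (18s² - 54)/(s² + 9)³. So L{t²·sin(3t)} = (-1)² F''(s) = (18s² - 54)/(s² + 9)³. Then L{5·t²·sin(3t)} = 5·(18s² - 54)/(s² + 9)³ = (90s² - 270)/(s² + 9)³

Final answer: (90s² - 270)/(s² + 9)³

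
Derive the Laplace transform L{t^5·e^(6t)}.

L{t^n·e^(at)} = n!/(s-a)^(n+1), so L{t^5·e^(6t)} = 120/(s-6)^6

Final answer: 120/(s-6)^6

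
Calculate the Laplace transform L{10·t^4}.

L{t^n} = n!/s^(n+1), so L{t^4} = 24/s^5. Then L{10·t^4} = 10·24/s^5 = 240/s^5

Final answer: 240/s^5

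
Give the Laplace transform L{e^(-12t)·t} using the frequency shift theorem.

L{e^(at)·t^n} = n!/(s-a)^(n+1), so L{e^(-12t)·t} = 1/(s+12)^2

Final answer: 1/(s+12)^2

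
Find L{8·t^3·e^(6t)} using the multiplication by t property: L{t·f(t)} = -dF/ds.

Using L{t^n·e^(at)} = n!/(s-a)^(n+1), L{t^3·e^(6t)} = 6/(s-6)^4, so L{8·t^3·e^(6t)} = 8·6/(s-6)^4 = 48/(s-6)^4

Final answer: 48/(s-6)^4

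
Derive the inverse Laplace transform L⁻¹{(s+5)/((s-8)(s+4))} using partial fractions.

Using partial fractions, f(t) = (13e^(8t) - e^(-4t))/12

Final answer: (13e^(8t) - e^(-4t))/12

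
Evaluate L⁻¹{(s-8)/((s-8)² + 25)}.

Using frequency shift: L⁻¹{(s-a)/((s-a)² + b²)} = e^(at)cos(bt). Here a=8, b=5

Final answer: e^(8t)·cos(5t)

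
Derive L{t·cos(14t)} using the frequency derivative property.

L{cos(14t)} = s/(s² + 196). Derivative: d/ds[s/(s² + 196)] = [(s² + 196) - s·2s]/(s² + 196)² = (196 - s²)/(s² + 196)². So L{t·cos(14t)} = -F'(s) = (s² - 196)/(s² + 196)²

Final answer: (s² - 196)/(s² + 196)²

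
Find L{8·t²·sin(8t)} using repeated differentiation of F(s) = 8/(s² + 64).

F(s) = 8/(s² + 64). F'(s) = -16s/(s² + 64)². F''(s) = -16(64 - 3s²)/(s² + 64)³ = (48s² - 1024)/(s² + 64)³. So L{t²·sin(8t)} = (-1)² F''(s) = (48s² - 1024)/(s² + 64)³. Then L{8·t²·sin(8t)} = 8·(48s² - 1024)/(s² + 64)³ = (384s² - 8192)/(s² + 64)³

Final answer: (384s² - 8192)/(s² + 64)³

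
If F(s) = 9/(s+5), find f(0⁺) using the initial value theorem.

f(0⁺) = lim_{s→∞} s·9/(s+5) = lim_{s→∞} 9s/(s+5) = 9

Final answer: 9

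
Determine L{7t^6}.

L{t^n} = n!/s^(n+1). So L{7t^6} = 7·6!/s^7 = 5040/s^7

Final answer: 5040/s^7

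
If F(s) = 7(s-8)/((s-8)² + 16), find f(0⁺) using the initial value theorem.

f(0⁺) = lim_{s→∞} sF(s) = lim_{s→∞} 7s(s-8)/((s-8)² + 16) = 7

Final answer: 7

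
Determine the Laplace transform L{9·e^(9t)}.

L{e^(at)} = 1/(s-a), so L{e^(9t)} = 1/(s-9). Then L{9·e^(9t)} = 9/(s-9)

Final answer: 9/(s-9)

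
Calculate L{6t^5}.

L{t^n} = n!/s^(n+1). So L{6t^5} = 6·5!/s^6 = 720/s^6

Final answer: 720/s^6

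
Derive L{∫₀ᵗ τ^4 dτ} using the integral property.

L{∫₀ᵗ f(τ)dτ} = F(s)/s with f(t) = t^4. F(s) = 24/s^5, so L{∫₀ᵗ τ^4 dτ} = (24/s^5)/s = 24/s^6. (Check: ∫₀ᵗ τ^4 dτ = t^5/5.)

Final answer: 24/s^6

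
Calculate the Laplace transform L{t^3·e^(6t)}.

L{t^n·e^(at)} = n!/(s-a)^(n+1), so L{t^3·e^(6t)} = 6/(s-6)^4

Final answer: 6/(s-6)^4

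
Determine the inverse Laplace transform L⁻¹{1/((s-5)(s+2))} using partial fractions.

Decompose: A/(s-5) + B/(s+2). A = 1/7, B = -1/7. f(t) = (e^(5t) - e^(-2t))/7

Final answer: (e^(5t) - e^(-2t))/7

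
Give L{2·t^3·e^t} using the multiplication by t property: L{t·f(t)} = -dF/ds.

Using L{t^n·e^(at)} = n!/(s-a)^(n+1), L{t^3·e^t} = 6/(s-1)^4, so L{2·t^3·e^t} = 2·6/(s-1)^4 = 12/(s-1)^4

Final answer: 12/(s-1)^4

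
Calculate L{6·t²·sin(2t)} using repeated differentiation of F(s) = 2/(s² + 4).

F(s) = 2/(s² + 4). F'(s) = -4s/(s² + 4)². F''(s) = -4(4 - 3s²)/(s² + 4)³ = (12s² - 16)/(s² + 4)³. So L{t²·sin(2t)} = (-1)² F''(s) = (12s² - 16)/(s² + 4)³. Then L{6·t²·sin(2t)} = 6·(12s² - 16)/(s² + 4)³ = (72s² - 96)/(s² + 4)³

Final answer: (72s² - 96)/(s² + 4)³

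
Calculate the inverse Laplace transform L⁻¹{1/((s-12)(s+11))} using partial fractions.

Decompose: A/(s-12) + B/(s+11). A = 1/23, B = -1/23. f(t) = (e^(12t) - e^(-11t))/23

Final answer: (e^(12t) - e^(-11t))/23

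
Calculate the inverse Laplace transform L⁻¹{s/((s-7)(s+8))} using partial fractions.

Using partial fractions, f(t) = (7e^(7t) + 8e^(-8t))/15

Final answer: (7e^(7t) + 8e^(-8t))/15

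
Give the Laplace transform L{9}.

L{9} = 9 · L{1} = 9/s

Final answer: 9/s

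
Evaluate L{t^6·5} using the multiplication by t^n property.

L{5} = 5/s. d^1/ds^1[1/s] = -1/s². d^2/ds^2[1/s] = 2/s^3. d^3/ds^3[1/s] = -6/s^4. d^4/ds^4[1/s] = 24/s^5. d^5/ds^5[1/s] = -120/s^6. d^6/ds^6[1/s] = 720/s^7. So L{t^6} = (-1)^{6}·720/s^7 = 720/s^7. Then L{t^6·5} = 5·720/s^7 = 3600/s^7

Final answer: 3600/s^7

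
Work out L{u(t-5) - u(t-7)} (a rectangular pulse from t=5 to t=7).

L{u(t-a)} = e^(-as)/s. L{u(t-5) - u(t-7)} = (e^(-5s) - e^(-7s))/s

Final answer: (e^(-5s) - e^(-7s))/s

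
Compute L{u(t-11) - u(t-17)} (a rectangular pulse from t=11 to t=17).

L{u(t-a)} = e^(-as)/s. L{u(t-11) - u(t-17)} = (e^(-11s) - e^(-17s))/s

Final answer: (e^(-11s) - e^(-17s))/s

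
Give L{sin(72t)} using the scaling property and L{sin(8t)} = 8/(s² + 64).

Using L{f(at)} = (1/a)F(s/a) with a=9: L{sin(72t)} = (1/9) · 8/((s/9)² + 64) = (1/9) · 8·81/(s² + 5184) = 72/(s² + 5184)

Final answer: 72/(s² + 5184)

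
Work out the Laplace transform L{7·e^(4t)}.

L{e^(at)} = 1/(s-a), so L{e^(4t)} = 1/(s-4). Then L{7·e^(4t)} = 7/(s-4)

Final answer: 7/(s-4)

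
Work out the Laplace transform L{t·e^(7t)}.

L{t^n·e^(at)} = n!/(s-a)^(n+1), so L{t·e^(7t)} = 1/(s-7)^2

Final answer: 1/(s-7)^2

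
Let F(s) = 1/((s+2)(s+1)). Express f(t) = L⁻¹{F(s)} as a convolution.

1/((s+2)(s+1)) = (1/(s+2))·(1/(s+1)) = L{e^(-2t)}·L{e^(-t)}. So f(t) = e^(-2t)*e^(-t) = ∫₀ᵗ e^(-2τ)·e^(-(t-τ)) dτ

Final answer: ∫₀ᵗ e^(-2τ)·e^(-(t-τ)) dτ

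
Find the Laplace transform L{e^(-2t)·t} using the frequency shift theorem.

L{e^(at)·t^n} = n!/(s-a)^(n+1), so L{e^(-2t)·t} = 1/(s+2)^2

Final answer: 1/(s+2)^2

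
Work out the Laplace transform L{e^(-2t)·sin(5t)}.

L{e^(at)·sin(ωt)} = ω/((s-a)² + ω²), so L{e^(-2t)·sin(5t)} = 5/((s+2)² + 25)

Final answer: 5/((s+2)² + 25)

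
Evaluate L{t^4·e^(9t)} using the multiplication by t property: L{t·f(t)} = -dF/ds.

Using L{t^n·e^(at)} = n!/(s-a)^(n+1), L{t^4·e^(9t)} = 24/(s-9)^5

Final answer: 24/(s-9)^5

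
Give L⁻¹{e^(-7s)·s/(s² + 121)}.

L⁻¹{s/(s² + 121)} = cos(11t). By the time shift theorem, L⁻¹{e^(-as)F(s)} = u(t-a)f(t-a) with a=7, so L⁻¹{e^(-7s)·s/(s² + 121)} = u(t-7)·cos(11(t-7))

Final answer: u(t-7)·cos(11(t-7))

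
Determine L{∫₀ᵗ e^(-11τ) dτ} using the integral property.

L{∫₀ᵗ f(τ)dτ} = F(s)/s with F(s) = 1/(s+11), so L{∫₀ᵗ e^(-11τ) dτ} = 1/(s(s+11))

Final answer: 1/(s(s+11))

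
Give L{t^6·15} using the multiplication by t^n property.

L{15} = 15/s. d^1/ds^1[1/s] = -1/s². d^2/ds^2[1/s] = 2/s^3. d^3/ds^3[1/s] = -6/s^4. d^4/ds^4[1/s] = 24/s^5. d^5/ds^5[1/s] = -120/s^6. d^6/ds^6[1/s] = 720/s^7. So L{t^6} = (-1)^{6}·720/s^7 = 720/s^7. Then L{t^6·15} = 15·720/s^7 = 10800/s^7

Final answer: 10800/s^7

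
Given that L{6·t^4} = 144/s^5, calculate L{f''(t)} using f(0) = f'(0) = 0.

L{f''(t)} = s²F(s) - sf(0) - f'(0) = s²·144/s^5 - 0 - 0 = 144/s^3

Final answer: 144/s^3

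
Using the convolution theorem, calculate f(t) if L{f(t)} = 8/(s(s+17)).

8/(s(s+17)) = (8/s)·(1/(s+17)) = L{8}·L{e^(-17t)}. By convolution, f(t) = 8*e^(-17t) = ∫₀ᵗ 8·e^(-17τ) dτ = 8·(1 - e^(-17t))/17

Final answer: 8·(1 - e^(-17t))/17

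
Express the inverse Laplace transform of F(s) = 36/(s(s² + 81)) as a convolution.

36/(s(s² + 81)) = (1/s)·(36/(s² + 81)) = L{1}·L{4·sin(9t)}. So f(t) = 1*(4·sin(9t)) = ∫₀ᵗ 4·sin(9τ) dτ

Final answer: ∫₀ᵗ 4·sin(9τ) dτ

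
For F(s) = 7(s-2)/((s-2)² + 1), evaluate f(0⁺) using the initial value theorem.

f(0⁺) = lim_{s→∞} sF(s) = lim_{s→∞} 7s(s-2)/((s-2)² + 1) = 7

Final answer: 7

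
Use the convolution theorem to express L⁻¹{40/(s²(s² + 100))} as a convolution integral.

40/(s²(s² + 100)) = (1/s²)·(40/(s² + 100)) = L{t}·L{4·sin(10t)}. So f(t) = t*(4·sin(10t)) = ∫₀ᵗ 4τ·sin(10(t-τ)) dτ

Final answer: ∫₀ᵗ 4τ·sin(10(t-τ)) dτ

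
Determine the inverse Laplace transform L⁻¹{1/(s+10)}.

L⁻¹{1/(s-a)} = e^(at), so L⁻¹{1/(s+10)} = e^(-10t)

Final answer: e^(-10t)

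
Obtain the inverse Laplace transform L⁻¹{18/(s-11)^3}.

L⁻¹{n!/(s-a)^(n+1)} = t^n·e^(at) with n=2, a=11. So L⁻¹{2/(s-11)^3} = t^2·e^(11t), and L⁻¹{18/(s-11)^3} = (18/2)·t^2·e^(11t) = 9·t^2·e^(11t)

Final answer: 9·t^2·e^(11t)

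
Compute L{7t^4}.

L{t^n} = n!/s^(n+1). So L{7t^4} = 7·4!/s^5 = 168/s^5

Final answer: 168/s^5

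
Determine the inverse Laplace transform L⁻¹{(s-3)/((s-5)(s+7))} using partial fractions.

Using partial fractions, f(t) = (2e^(5t) + 10e^(-7t))/12

Final answer: (2e^(5t) + 10e^(-7t))/12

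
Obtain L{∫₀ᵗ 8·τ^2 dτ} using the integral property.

L{∫₀ᵗ f(τ)dτ} = F(s)/s with f(t) = 8t^2. F(s) = 16/s^3, so L{∫₀ᵗ 8·τ^2 dτ} = (16/s^3)/s = 16/s^4. (Check: ∫₀ᵗ 8·τ^2 dτ = 8t^3/3.)

Final answer: 16/s^4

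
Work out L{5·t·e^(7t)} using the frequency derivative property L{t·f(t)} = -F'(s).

L{e^(7t)} = 1/(s-7). By frequency derivative: L{t·e^(7t)} = -d/ds[1/(s-7)] = -(-1)/(s-7)² = 1/(s-7)². Then L{5·t·e^(7t)} = 5·1/(s-7)² = 5/(s-7)²

Final answer: 5/(s-7)²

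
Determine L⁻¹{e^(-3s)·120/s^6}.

L⁻¹{120/s^6} = t^5. By the time shift theorem, L⁻¹{e^(-as)F(s)} = u(t-a)f(t-a) with a=3, so L⁻¹{e^(-3s)·120/s^6} = u(t-3)·(t-3)^5

Final answer: u(t-3)·(t-3)^5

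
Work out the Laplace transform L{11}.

L{11} = 11 · L{1} = 11/s

Final answer: 11/s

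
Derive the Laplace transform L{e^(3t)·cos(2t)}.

L{e^(at)·cos(ωt)} = (s-a)/((s-a)² + ω²), so L{e^(3t)·cos(2t)} = (s-3)/((s-3)² + 4)

Final answer: (s-3)/((s-3)² + 4)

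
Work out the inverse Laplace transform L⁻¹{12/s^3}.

L⁻¹{n!/s^(n+1)} = t^n with n=2. So L⁻¹{2/s^3} = t^2, and L⁻¹{12/s^3} = (12/2)·t^2 = 6·t^2

Final answer: 6·t^2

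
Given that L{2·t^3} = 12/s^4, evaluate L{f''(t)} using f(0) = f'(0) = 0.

L{f''(t)} = s²F(s) - sf(0) - f'(0) = s²·12/s^4 - 0 - 0 = 12/s^2

Final answer: 12/s^2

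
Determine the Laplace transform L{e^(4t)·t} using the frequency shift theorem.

L{e^(at)·t^n} = n!/(s-a)^(n+1), so L{e^(4t)·t} = 1/(s-4)^2

Final answer: 1/(s-4)^2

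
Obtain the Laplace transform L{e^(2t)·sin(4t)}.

L{e^(at)·sin(ωt)} = ω/((s-a)² + ω²), so L{e^(2t)·sin(4t)} = 4/((s-2)² + 16)

Final answer: 4/((s-2)² + 16)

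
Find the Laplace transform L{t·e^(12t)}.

L{t^n·e^(at)} = n!/(s-a)^(n+1), so L{t·e^(12t)} = 1/(s-12)^2

Final answer: 1/(s-12)^2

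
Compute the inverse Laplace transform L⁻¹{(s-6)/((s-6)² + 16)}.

Using frequency shift, L⁻¹{(s-6)/((s-6)² + 16)} = e^(6t)·cos(4t)

Final answer: e^(6t)·cos(4t)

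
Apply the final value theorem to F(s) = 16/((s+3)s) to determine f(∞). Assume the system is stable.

f(∞) = lim_{s→0} sF(s) = lim_{s→0} 16/(s+3) = 16/3

Final answer: 16/3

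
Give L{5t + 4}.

L{5t + 4} = 5·L{t} + 4·L{1} = 5/s² + 4/s

Final answer: 5/s² + 4/s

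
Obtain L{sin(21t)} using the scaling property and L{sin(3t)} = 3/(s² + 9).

Using L{f(at)} = (1/a)F(s/a) with a=7: L{sin(21t)} = (1/7) · 3/((s/7)² + 9) = (1/7) · 3·49/(s² + 441) = 21/(s² + 441)

Final answer: 21/(s² + 441)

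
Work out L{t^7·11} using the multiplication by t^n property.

L{11} = 11/s. d^1/ds^1[1/s] = -1/s². d^2/ds^2[1/s] = 2/s^3. d^3/ds^3[1/s] = -6/s^4. d^4/ds^4[1/s] = 24/s^5. d^5/ds^5[1/s] = -120/s^6. d^6/ds^6[1/s] = 720/s^7. d^7/ds^7[1/s] = -5040/s^8. So L{t^7} = (-1)^{7}·-5040/s^8 = 5040/s^8. Then L{t^7·11} = 11·5040/s^8 = 55440/s^8

Final answer: 55440/s^8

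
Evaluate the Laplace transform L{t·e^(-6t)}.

L{t^n·e^(at)} = n!/(s-a)^(n+1), so L{t·e^(-6t)} = 1/(s+6)^2

Final answer: 1/(s+6)^2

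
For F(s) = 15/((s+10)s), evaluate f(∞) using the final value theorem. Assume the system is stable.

f(∞) = lim_{s→0} sF(s) = lim_{s→0} 15/(s+10) = 3/2

Final answer: 3/2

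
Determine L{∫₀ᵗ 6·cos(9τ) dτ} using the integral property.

L{∫₀ᵗ f(τ)dτ} = F(s)/s with F(s) = 6s/(s² + 81), so the result is (6s/(s² + 81))/s = 6/(s² + 81)

Final answer: 6/(s² + 81)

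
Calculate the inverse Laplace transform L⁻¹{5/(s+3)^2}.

L⁻¹{n!/(s-a)^(n+1)} = t^n·e^(at) with n=1, a=-3. So L⁻¹{1/(s+3)^2} = t·e^(-3t), and L⁻¹{5/(s+3)^2} = (5/1)·t·e^(-3t) = 5·t·e^(-3t)

Final answer: 5·t·e^(-3t)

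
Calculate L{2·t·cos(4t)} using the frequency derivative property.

L{cos(4t)} = s/(s² + 16). Derivative: d/ds[s/(s² + 16)] = [(s² + 16) - s·2s]/(s² + 16)² = (16 - s²)/(s² + 16)². So L{t·cos(4t)} = -F'(s) = (s² - 16)/(s² + 16)². Then L{2·t·cos(4t)} = 2·(s² - 16)/(s² + 16)²

Final answer: 2·(s² - 16)/(s² + 16)²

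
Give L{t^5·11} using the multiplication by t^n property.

L{11} = 11/s. d^1/ds^1[1/s] = -1/s². d^2/ds^2[1/s] = 2/s^3. d^3/ds^3[1/s] = -6/s^4. d^4/ds^4[1/s] = 24/s^5. d^5/ds^5[1/s] = -120/s^6. So L{t^5} = (-1)^{5}·-120/s^6 = 120/s^6. Then L{t^5·11} = 11·120/s^6 = 1320/s^6

Final answer: 1320/s^6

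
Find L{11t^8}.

L{t^n} = n!/s^(n+1). So L{11t^8} = 11·8!/s^9 = 443520/s^9

Final answer: 443520/s^9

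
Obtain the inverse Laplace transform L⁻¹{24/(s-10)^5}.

L⁻¹{n!/(s-a)^(n+1)} = t^n·e^(at), so L⁻¹{24/(s-10)^5} = t^4·e^(10t)

Final answer: t^4·e^(10t)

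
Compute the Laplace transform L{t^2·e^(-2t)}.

L{t^n·e^(at)} = n!/(s-a)^(n+1), so L{t^2·e^(-2t)} = 2/(s+2)^3

Final answer: 2/(s+2)^3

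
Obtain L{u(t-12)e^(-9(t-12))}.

u(t-a)f(t-a) with f(t)=e^(-9t). L{e^(-9t)} = 1/(s+9). By time shift: e^(-12s)/(s+9)

Final answer: e^(-12s)/(s+9)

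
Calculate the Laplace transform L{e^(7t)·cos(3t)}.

L{e^(at)·cos(ωt)} = (s-a)/((s-a)² + ω²), so L{e^(7t)·cos(3t)} = (s-7)/((s-7)² + 9)

Final answer: (s-7)/((s-7)² + 9)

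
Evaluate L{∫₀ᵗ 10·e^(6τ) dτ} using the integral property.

L{∫₀ᵗ f(τ)dτ} = F(s)/s with F(s) = 10/(s-6), so L{∫₀ᵗ 10·e^(6τ) dτ} = 10/(s(s-6))

Final answer: 10/(s(s-6))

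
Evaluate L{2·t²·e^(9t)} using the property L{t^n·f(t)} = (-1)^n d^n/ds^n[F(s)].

L{e^(9t)} = 1/(s-9). d/ds[1/(s-9)] = -1/(s-9)². d²/ds²[1/(s-9)] = 2/(s-9)³. So L{t²·e^(9t)} = (-1)² · 2/(s-9)³ = 2/(s-9)³. Then L{2·t²·e^(9t)} = 2·2/(s-9)³ = 4/(s-9)³

Final answer: 4/(s-9)³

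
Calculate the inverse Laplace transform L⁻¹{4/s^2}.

L⁻¹{n!/s^(n+1)} = t^n with n=1. So L⁻¹{1/s^2} = t, and L⁻¹{4/s^2} = (4/1)·t = 4·t

Final answer: 4·t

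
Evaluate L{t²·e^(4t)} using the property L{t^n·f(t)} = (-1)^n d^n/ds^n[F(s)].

L{e^(4t)} = 1/(s-4). d/ds[1/(s-4)] = -1/(s-4)². d²/ds²[1/(s-4)] = 2/(s-4)³. So L{t²·e^(4t)} = (-1)² · 2/(s-4)³ = 2/(s-4)³

Final answer: 2/(s-4)³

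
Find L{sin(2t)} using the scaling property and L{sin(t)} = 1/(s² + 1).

Using L{f(at)} = (1/a)F(s/a) with a=2: L{sin(2t)} = (1/2) · 1/((s/2)² + 1) = (1/2) · 1·4/(s² + 4) = 2/(s² + 4)

Final answer: 2/(s² + 4)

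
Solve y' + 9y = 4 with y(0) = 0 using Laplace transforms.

sY + 9Y = 4/s. Y = 4/(s(s+9)). Partial fractions: Y = 4/9/s - 4/9/(s+9)

Final answer: y(t) = 4/9(1 - e^(-9t))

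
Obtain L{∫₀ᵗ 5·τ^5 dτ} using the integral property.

L{∫₀ᵗ f(τ)dτ} = F(s)/s with f(t) = 5t^5. F(s) = 600/s^6, so L{∫₀ᵗ 5·τ^5 dτ} = (600/s^6)/s = 600/s^7. (Check: ∫₀ᵗ 5·τ^5 dτ = 5t^6/6.)

Final answer: 600/s^7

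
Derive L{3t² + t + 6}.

L{3t² + t + 6} = 3·2/s³ + 1/s² + 6/s = 6/s³ + 1/s² + 6/s

Final answer: 6/s³ + 1/s² + 6/s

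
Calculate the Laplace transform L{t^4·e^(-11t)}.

L{t^n·e^(at)} = n!/(s-a)^(n+1), so L{t^4·e^(-11t)} = 24/(s+11)^5

Final answer: 24/(s+11)^5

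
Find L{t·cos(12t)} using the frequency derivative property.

L{cos(12t)} = s/(s² + 144). Derivative: d/ds[s/(s² + 144)] = [(s² + 144) - s·2s]/(s² + 144)² = (144 - s²)/(s² + 144)². So L{t·cos(12t)} = -F'(s) = (s² - 144)/(s² + 144)²

Final answer: (s² - 144)/(s² + 144)²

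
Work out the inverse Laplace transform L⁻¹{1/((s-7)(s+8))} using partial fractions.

Decompose: A/(s-7) + B/(s+8). A = 1/15, B = -1/15. f(t) = (e^(7t) - e^(-8t))/15

Final answer: (e^(7t) - e^(-8t))/15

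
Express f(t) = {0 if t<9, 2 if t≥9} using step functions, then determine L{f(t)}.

f(t) = 2·u(t-9). L{u(t-9)} = e^(-9s)/s, so L{f(t)} = 2·e^(-9s)/s

Final answer: 2·e^(-9s)/s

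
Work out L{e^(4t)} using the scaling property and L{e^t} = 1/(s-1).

Using L{f(at)} = (1/a)F(s/a) with a=4 and f(t) = e^t: L{e^(4t)} = (1/4) · 1/((s/4)-1) = (1/4) · 4/(s-4) = 1/(s-4)

Final answer: 1/(s-4)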